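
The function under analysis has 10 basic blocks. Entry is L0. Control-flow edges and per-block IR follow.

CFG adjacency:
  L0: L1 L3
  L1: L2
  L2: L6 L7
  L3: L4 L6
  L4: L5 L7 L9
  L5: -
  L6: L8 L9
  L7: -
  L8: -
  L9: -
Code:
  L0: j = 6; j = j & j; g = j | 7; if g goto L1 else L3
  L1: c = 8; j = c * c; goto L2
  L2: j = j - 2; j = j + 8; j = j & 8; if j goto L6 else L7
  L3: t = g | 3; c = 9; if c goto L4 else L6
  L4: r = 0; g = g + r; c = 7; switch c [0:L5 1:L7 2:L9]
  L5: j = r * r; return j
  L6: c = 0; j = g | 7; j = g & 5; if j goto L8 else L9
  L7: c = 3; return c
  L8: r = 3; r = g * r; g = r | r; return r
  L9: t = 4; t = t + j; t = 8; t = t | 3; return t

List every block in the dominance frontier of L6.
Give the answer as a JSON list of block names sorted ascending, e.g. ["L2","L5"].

idom tree: L1←L0 L2←L1 L3←L0 L4←L3 L5←L4 L6←L0 L7←L0 L8←L6 L9←L0
Dom∩ at merges:
  L6: preds {L2,L3}: {L0,L1,L2} ∩ {L0,L3} = {L0}; idom=L0
  L7: preds {L2,L4}: {L0,L1,L2} ∩ {L0,L3,L4} = {L0}; idom=L0
  L9: preds {L4,L6}: {L0,L3,L4} ∩ {L0,L6} = {L0}; idom=L0

DF walk-up:
  join L6 pred L2: L2→L1 stop@L0
  join L6 pred L3: L3 stop@L0
  join L7 pred L2: L2→L1 stop@L0
  join L7 pred L4: L4→L3 stop@L0
  join L9 pred L4: L4→L3 stop@L0
  join L9 pred L6: L6 stop@L0
  DF(L0)=∅
  DF(L1)={L6,L7}
  DF(L2)={L6,L7}
  DF(L3)={L6,L7,L9}
  DF(L4)={L7,L9}
  DF(L5)=∅
  DF(L6)={L9}
  DF(L7)=∅
  DF(L8)=∅
  DF(L9)=∅

DF(L6) = ["L9"]

Answer: ["L9"]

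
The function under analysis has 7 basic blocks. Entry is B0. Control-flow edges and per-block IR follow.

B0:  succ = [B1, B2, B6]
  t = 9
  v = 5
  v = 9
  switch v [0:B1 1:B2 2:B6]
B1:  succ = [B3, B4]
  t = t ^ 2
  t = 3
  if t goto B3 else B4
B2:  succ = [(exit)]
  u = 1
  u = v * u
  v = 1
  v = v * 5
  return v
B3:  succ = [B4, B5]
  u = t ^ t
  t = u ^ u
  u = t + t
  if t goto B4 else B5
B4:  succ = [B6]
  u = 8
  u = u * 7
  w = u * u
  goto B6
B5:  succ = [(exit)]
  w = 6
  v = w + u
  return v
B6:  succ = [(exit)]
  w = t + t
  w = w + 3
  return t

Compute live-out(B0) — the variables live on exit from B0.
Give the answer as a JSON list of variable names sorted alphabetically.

def/use:
  B0: {t,v} / ∅
  B1: {t} / {t}
  B2: {u,v} / {v}
  B3: {t,u} / {t}
  B4: {u,w} / ∅
  B5: {v,w} / {u}
  B6: {w} / {t}

Liveness:
  live B0: ∅→{t,v}
  live B1: {t}→{t}
  live B2: {v}→∅
  live B3: {t}→{t,u}
  live B4: {t}→{t}
  live B5: {u}→∅
  live B6: {t}→∅

live-out(B0) = ["t", "v"]

Answer: ["t", "v"]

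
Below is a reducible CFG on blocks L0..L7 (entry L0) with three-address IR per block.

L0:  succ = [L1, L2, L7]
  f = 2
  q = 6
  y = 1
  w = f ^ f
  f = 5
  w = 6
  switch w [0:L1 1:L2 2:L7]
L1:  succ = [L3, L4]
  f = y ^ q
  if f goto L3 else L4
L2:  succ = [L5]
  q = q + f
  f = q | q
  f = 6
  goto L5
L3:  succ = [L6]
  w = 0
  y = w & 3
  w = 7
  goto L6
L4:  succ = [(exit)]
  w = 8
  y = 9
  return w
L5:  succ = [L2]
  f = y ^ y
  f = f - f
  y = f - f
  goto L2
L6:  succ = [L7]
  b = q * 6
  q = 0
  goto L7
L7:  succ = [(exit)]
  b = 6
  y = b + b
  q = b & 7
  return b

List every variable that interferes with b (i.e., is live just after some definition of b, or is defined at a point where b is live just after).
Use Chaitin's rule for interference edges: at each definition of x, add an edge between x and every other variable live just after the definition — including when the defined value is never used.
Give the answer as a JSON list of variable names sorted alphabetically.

Block summaries:
  L0 def {f,q,w,y} use ∅
  L1 def {f} use {q,y}
  L2 def {f,q} use {f,q}
  L3 def {w,y} use ∅
  L4 def {w,y} use ∅
  L5 def {f,y} use {y}
  L6 def {b,q} use {q}
  L7 def {b,q,y} use ∅

Live sets:
  live L0: ∅→{f,q,y}
  live L1: {q,y}→{q}
  live L2: {f,q,y}→{q,y}
  live L3: {q}→{q}
  live L4: ∅→∅
  live L5: {q,y}→{f,q,y}
  live L6: {q}→∅
  live L7: ∅→∅

Conflict graph:
  b↔{q,y}
  f↔{q,w,y}
  q↔{b,f,w,y}
  w↔{f,q,y}
  y↔{b,f,q,w}

N(b) = ["q", "y"]

Answer: ["q", "y"]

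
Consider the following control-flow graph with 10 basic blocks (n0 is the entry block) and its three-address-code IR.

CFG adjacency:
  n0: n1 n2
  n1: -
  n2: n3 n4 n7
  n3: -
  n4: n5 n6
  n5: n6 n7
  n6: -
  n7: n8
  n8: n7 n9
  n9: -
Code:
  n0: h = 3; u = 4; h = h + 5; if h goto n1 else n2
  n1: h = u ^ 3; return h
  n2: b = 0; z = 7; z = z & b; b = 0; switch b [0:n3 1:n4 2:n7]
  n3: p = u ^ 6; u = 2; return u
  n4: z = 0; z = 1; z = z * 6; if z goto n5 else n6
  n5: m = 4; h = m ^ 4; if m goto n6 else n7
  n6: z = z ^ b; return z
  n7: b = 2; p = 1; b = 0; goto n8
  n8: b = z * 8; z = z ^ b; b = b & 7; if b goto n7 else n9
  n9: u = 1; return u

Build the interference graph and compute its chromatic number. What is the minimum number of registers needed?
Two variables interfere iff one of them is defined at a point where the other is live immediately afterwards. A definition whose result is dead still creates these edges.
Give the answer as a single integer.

Answer: 4

Derivation:
Block summaries:
  n0: {h,u} / ∅
  n1: {h} / {u}
  n2: {b,z} / ∅
  n3: {p,u} / {u}
  n4: {z} / ∅
  n5: {h,m} / ∅
  n6: {z} / {b,z}
  n7: {b,p} / ∅
  n8: {b,z} / {z}
  n9: {u} / ∅

Live sets:
  n0 li=∅ lo={u}
  n1 li={u} lo=∅
  n2 li={u} lo={b,u,z}
  n3 li={u} lo=∅
  n4 li={b} lo={b,z}
  n5 li={b,z} lo={b,z}
  n6 li={b,z} lo=∅
  n7 li={z} lo={z}
  n8 li={z} lo={z}
  n9 li=∅ lo=∅

Conflict graph:
  b: {h,m,u,z}
  h: {b,m,u,z}
  m: {b,h,z}
  p: {z}
  u: {b,h,z}
  z: {b,h,m,p,u}

Registers:
  clique {b,h,m,z} ⇒ need ≥ 4
  assign b→R1 h→R2 m→R3 p→R1 u→R3 z→R0 — no edge inside a register ⇒ χ ≤ 4
  χ = 4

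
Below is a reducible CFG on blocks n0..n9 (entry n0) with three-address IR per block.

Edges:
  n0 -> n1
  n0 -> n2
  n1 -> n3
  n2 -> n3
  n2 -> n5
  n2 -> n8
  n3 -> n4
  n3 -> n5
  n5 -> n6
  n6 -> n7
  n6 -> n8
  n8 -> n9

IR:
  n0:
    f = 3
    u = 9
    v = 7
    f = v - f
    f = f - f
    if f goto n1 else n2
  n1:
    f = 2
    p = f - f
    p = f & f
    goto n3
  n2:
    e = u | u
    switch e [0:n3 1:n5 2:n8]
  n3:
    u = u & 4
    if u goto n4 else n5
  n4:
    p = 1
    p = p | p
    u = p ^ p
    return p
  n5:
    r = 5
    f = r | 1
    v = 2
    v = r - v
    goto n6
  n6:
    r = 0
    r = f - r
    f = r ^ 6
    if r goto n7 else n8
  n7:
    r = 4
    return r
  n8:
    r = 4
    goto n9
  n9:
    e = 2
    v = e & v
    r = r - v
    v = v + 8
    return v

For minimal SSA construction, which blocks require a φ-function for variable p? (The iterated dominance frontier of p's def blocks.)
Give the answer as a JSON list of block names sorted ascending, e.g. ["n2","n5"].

Answer: ["n3", "n5", "n8"]

Analysis:
idom tree: n1←n0 n2←n0 n3←n0 n4←n3 n5←n0 n6←n5 n7←n6 n8←n0 n9←n8
Dom at joins:
  n3: preds {n1,n2}: {n0,n1} ∩ {n0,n2} = {n0}; idom=n0
  n5: preds {n2,n3}: {n0,n2} ∩ {n0,n3} = {n0}; idom=n0
  n8: preds {n2,n6}: {n0,n2} ∩ {n0,n5,n6} = {n0}; idom=n0

DF walk-up:
  join n3 pred n1: n1 stop@n0
  join n3 pred n2: n2 stop@n0
  join n5 pred n2: n2 stop@n0
  join n5 pred n3: n3 stop@n0
  join n8 pred n2: n2 stop@n0
  join n8 pred n6: n6→n5 stop@n0
  n0 → ∅
  n1 → {n3}
  n2 → {n3,n5,n8}
  n3 → {n5}
  n4 → ∅
  n5 → {n8}
  n6 → {n8}
  n7 → ∅
  n8 → ∅
  n9 → ∅

φ for p: defs {n1,n4}
  DF⁺ = {n3,n5,n8}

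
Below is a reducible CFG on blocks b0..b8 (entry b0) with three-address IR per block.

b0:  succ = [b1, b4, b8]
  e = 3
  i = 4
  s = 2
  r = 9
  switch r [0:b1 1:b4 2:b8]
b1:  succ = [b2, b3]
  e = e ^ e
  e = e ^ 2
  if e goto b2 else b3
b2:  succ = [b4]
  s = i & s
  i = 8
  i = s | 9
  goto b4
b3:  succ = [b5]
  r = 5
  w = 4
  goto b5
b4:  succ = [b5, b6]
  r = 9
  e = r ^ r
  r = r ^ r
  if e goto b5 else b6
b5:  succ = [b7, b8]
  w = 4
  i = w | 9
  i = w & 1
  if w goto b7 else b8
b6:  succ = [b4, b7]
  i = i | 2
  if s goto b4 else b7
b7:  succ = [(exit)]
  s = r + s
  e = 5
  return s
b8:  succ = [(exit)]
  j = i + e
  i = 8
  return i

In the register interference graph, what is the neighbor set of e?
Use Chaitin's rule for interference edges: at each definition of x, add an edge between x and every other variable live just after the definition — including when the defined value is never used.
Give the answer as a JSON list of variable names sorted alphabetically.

Per-block:
  b0: def={e,i,r,s} ue=∅
  b1: def={e} ue={e}
  b2: def={i,s} ue={i,s}
  b3: def={r,w} ue=∅
  b4: def={e,r} ue=∅
  b5: def={i,w} ue=∅
  b6: def={i} ue={i,s}
  b7: def={e,s} ue={r,s}
  b8: def={i,j} ue={e,i}

Liveness:
  b0 li=∅ lo={e,i,s}
  b1 li={e,i,s} lo={e,i,s}
  b2 li={i,s} lo={i,s}
  b3 li={e,s} lo={e,r,s}
  b4 li={i,s} lo={e,i,r,s}
  b5 li={e,r,s} lo={e,i,r,s}
  b6 li={i,r,s} lo={i,r,s}
  b7 li={r,s} lo=∅
  b8 li={e,i} lo=∅

Interfere edges:
  e: {i,r,s,w}
  i: {e,r,s,w}
  j: ∅
  r: {e,i,s,w}
  s: {e,i,r,w}
  w: {e,i,r,s}

N(e) = ["i", "r", "s", "w"]

Answer: ["i", "r", "s", "w"]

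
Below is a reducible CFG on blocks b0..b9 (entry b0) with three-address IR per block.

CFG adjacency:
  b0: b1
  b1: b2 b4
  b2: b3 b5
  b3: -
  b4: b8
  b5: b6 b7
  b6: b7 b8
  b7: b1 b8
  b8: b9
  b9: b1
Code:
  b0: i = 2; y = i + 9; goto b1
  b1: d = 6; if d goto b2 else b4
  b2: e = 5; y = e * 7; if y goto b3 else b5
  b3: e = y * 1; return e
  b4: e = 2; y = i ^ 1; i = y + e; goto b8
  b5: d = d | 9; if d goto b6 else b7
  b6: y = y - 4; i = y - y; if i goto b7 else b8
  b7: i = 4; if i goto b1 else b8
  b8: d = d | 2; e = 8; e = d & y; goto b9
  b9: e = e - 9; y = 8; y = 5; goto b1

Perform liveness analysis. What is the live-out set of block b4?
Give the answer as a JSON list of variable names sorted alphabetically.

Answer: ["d", "i", "y"]

Analysis:
Block summaries:
  b0: def={i,y} ue=∅
  b1: def={d} ue=∅
  b2: def={e,y} ue=∅
  b3: def={e} ue={y}
  b4: def={e,i,y} ue={i}
  b5: def={d} ue={d}
  b6: def={i,y} ue={y}
  b7: def={i} ue=∅
  b8: def={d,e} ue={d,y}
  b9: def={e,y} ue={e}

Backward fixpoint:
  b0: in=∅ out={i}
  b1: in={i} out={d,i}
  b2: in={d} out={d,y}
  b3: in={y} out=∅
  b4: in={d,i} out={d,i,y}
  b5: in={d,y} out={d,y}
  b6: in={d,y} out={d,i,y}
  b7: in={d,y} out={d,i,y}
  b8: in={d,i,y} out={e,i}
  b9: in={e,i} out={i}

live-out(b4) = ["d", "i", "y"]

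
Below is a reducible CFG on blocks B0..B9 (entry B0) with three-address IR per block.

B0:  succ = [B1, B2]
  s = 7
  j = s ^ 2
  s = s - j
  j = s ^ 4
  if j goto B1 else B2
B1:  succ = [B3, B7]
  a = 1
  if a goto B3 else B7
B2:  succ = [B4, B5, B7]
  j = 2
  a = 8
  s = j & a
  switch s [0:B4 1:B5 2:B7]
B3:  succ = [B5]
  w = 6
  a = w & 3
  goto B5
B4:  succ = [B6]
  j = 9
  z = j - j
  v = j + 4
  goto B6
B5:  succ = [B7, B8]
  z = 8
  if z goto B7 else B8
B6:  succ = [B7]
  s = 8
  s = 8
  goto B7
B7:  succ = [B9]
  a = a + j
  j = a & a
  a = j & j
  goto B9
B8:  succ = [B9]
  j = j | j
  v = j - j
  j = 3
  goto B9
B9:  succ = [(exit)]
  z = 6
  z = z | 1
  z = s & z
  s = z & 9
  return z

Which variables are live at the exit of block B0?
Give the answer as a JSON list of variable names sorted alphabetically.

Per-block:
  B0 def {j,s} use ∅
  B1 def {a} use ∅
  B2 def {a,j,s} use ∅
  B3 def {a,w} use ∅
  B4 def {j,v,z} use ∅
  B5 def {z} use ∅
  B6 def {s} use ∅
  B7 def {a,j} use {a,j}
  B8 def {j,v} use {j}
  B9 def {s,z} use {s}

Liveness:
  live B0: ∅→{j,s}
  live B1: {j,s}→{a,j,s}
  live B2: ∅→{a,j,s}
  live B3: {j,s}→{a,j,s}
  live B4: {a}→{a,j}
  live B5: {a,j,s}→{a,j,s}
  live B6: {a,j}→{a,j,s}
  live B7: {a,j,s}→{s}
  live B8: {j,s}→{s}
  live B9: {s}→∅

live-out(B0) = ["j", "s"]

Answer: ["j", "s"]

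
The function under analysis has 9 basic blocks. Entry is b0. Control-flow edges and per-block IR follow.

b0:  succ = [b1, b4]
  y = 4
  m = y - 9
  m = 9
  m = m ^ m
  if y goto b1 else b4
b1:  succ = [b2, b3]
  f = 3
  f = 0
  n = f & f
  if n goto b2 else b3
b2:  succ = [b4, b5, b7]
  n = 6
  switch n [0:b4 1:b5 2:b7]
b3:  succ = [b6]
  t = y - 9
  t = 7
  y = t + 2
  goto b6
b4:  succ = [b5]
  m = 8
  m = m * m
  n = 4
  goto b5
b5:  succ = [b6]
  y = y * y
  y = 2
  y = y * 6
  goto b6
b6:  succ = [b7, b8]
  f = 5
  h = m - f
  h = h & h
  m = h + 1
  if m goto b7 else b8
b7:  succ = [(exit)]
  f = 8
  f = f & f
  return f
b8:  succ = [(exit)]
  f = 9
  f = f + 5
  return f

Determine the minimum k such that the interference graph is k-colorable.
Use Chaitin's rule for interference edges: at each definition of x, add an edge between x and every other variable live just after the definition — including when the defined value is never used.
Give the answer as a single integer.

Answer: 3

Working:
Block summaries:
  b0 def {m,y} use ∅
  b1 def {f,n} use ∅
  b2 def {n} use ∅
  b3 def {t,y} use {y}
  b4 def {m,n} use ∅
  b5 def {y} use {y}
  b6 def {f,h,m} use {m}
  b7 def {f} use ∅
  b8 def {f} use ∅

Live sets:
  live b0: ∅→{m,y}
  live b1: {m,y}→{m,y}
  live b2: {m,y}→{m,y}
  live b3: {m,y}→{m}
  live b4: {y}→{m,y}
  live b5: {m,y}→{m}
  live b6: {m}→∅
  live b7: ∅→∅
  live b8: ∅→∅

Interfere edges:
  f — {m,y}
  h — ∅
  m — {f,n,t,y}
  n — {m,y}
  t — {m}
  y — {f,m,n}

Colouring:
  clique {f,m,y} ⇒ need ≥ 3
  3-colouring: r0={h,m}  r1={t,y}  r2={f,n}
  χ = 3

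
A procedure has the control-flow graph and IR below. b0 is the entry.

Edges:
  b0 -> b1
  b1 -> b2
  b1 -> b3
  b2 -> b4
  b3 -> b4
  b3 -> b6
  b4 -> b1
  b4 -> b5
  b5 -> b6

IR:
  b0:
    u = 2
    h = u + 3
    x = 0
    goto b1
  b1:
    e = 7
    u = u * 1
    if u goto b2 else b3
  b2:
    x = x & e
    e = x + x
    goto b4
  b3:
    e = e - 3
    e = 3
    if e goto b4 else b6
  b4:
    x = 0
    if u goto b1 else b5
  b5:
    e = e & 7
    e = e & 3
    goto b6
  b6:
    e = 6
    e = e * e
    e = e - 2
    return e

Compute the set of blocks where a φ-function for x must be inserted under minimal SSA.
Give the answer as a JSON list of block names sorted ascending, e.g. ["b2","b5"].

Answer: ["b1", "b4", "b6"]

Working:
idom tree: b1←b0 b2←b1 b3←b1 b4←b1 b5←b4 b6←b1
Join-block Dom:
  b1: preds {b0,b4}: {b0} ∩ {b0,b1,b4} = {b0}; idom=b0
  b4: preds {b2,b3}: {b0,b1,b2} ∩ {b0,b1,b3} = {b0,b1}; idom=b1
  b6: preds {b3,b5}: {b0,b1,b3} ∩ {b0,b1,b4,b5} = {b0,b1}; idom=b1

DF walk-up:
  join b1 pred b0: · stop@b0
  join b1 pred b4: b4→b1 stop@b0
  join b4 pred b2: b2 stop@b1
  join b4 pred b3: b3 stop@b1
  join b6 pred b3: b3 stop@b1
  join b6 pred b5: b5→b4 stop@b1
  b0: DF=∅
  b1: DF={b1}
  b2: DF={b4}
  b3: DF={b4,b6}
  b4: DF={b1,b6}
  b5: DF={b6}
  b6: DF=∅

φ for x: defs {b0,b2,b4}
  DF⁺ = {b1,b4,b6}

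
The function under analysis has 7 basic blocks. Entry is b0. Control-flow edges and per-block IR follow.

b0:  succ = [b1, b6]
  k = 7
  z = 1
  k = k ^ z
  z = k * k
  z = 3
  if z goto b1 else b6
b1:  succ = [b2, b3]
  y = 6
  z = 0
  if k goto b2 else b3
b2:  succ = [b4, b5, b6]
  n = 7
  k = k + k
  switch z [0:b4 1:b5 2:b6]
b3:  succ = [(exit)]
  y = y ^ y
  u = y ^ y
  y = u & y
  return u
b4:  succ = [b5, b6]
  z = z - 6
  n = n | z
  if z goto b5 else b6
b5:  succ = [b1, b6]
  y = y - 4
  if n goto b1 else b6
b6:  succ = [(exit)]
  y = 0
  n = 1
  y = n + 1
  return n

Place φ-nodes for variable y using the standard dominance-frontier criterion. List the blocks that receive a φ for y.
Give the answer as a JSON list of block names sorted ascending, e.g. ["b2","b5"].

idom tree: b1←b0 b2←b1 b3←b1 b4←b2 b5←b2 b6←b0
Join-block Dom:
  b1: preds {b0,b5}: {b0} ∩ {b0,b1,b2,b5} = {b0}; idom=b0
  b5: preds {b2,b4}: {b0,b1,b2} ∩ {b0,b1,b2,b4} = {b0,b1,b2}; idom=b2
  b6: preds {b0,b2,b4,b5}: {b0} ∩ {b0,b1,b2} ∩ {b0,b1,b2,b4} ∩ {b0,b1,b2,b5} = {b0}; idom=b0

DF walk-up:
  b1←b0: walk · to b0
  b1←b5: walk b5→b2→b1 to b0
  b5←b2: walk · to b2
  b5←b4: walk b4 to b2
  b6←b0: walk · to b0
  b6←b2: walk b2→b1 to b0
  b6←b4: walk b4→b2→b1 to b0
  b6←b5: walk b5→b2→b1 to b0
  DF(b0)=∅
  DF(b1)={b1,b6}
  DF(b2)={b1,b6}
  DF(b3)=∅
  DF(b4)={b5,b6}
  DF(b5)={b1,b6}
  DF(b6)=∅

φ for y: defs {b1,b3,b5,b6}
  DF⁺ = {b1,b6}

Answer: ["b1", "b6"]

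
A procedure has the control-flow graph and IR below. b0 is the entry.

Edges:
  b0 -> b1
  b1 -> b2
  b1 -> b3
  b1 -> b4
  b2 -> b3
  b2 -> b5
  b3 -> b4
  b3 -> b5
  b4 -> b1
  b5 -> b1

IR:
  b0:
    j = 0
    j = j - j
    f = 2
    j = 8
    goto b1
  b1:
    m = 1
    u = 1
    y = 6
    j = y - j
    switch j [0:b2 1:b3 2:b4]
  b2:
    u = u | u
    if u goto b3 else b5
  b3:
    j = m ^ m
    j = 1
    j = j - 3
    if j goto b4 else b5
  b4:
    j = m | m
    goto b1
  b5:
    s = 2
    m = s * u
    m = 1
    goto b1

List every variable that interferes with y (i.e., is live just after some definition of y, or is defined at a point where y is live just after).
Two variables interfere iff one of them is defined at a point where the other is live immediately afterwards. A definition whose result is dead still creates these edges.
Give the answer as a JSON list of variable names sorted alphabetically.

Answer: ["j", "m", "u"]

Working:
def/use:
  b0: {f,j} / ∅
  b1: {j,m,u,y} / {j}
  b2: {u} / {u}
  b3: {j} / {m}
  b4: {j} / {m}
  b5: {m,s} / {u}

Liveness:
  b0: in=∅ out={j}
  b1: in={j} out={j,m,u}
  b2: in={j,m,u} out={j,m,u}
  b3: in={m,u} out={j,m,u}
  b4: in={m} out={j}
  b5: in={j,u} out={j}

Conflict graph:
  f↔∅
  j↔{m,s,u,y}
  m↔{j,u,y}
  s↔{j,u}
  u↔{j,m,s,y}
  y↔{j,m,u}

N(y) = ["j", "m", "u"]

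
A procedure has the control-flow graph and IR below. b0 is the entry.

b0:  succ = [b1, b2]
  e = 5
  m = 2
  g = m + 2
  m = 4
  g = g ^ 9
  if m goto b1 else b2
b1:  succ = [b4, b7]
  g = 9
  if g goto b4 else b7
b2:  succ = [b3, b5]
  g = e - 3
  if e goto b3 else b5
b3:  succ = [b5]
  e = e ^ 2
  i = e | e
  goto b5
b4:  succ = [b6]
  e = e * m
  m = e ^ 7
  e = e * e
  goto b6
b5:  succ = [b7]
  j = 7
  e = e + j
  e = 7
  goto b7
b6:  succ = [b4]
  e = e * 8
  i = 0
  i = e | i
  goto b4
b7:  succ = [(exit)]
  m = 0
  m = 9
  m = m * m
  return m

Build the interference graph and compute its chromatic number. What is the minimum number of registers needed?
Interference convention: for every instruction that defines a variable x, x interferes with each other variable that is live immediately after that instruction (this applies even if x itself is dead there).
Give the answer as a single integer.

Answer: 3

Derivation:
def/use:
  b0 def {e,g,m} use ∅
  b1 def {g} use ∅
  b2 def {g} use {e}
  b3 def {e,i} use {e}
  b4 def {e,m} use {e,m}
  b5 def {e,j} use {e}
  b6 def {e,i} use {e}
  b7 def {m} use ∅

Liveness:
  b0 li=∅ lo={e,m}
  b1 li={e,m} lo={e,m}
  b2 li={e} lo={e}
  b3 li={e} lo={e}
  b4 li={e,m} lo={e,m}
  b5 li={e} lo=∅
  b6 li={e,m} lo={e,m}
  b7 li=∅ lo=∅

Interference:
  e: {g,i,j,m}
  g: {e,m}
  i: {e,m}
  j: {e}
  m: {e,g,i}

Registers:
  {e,g,m} pairwise interfere (3-clique) ⇒ χ ≥ 3
  3-colouring: R0={e}  R1={j,m}  R2={g,i}
  χ = 3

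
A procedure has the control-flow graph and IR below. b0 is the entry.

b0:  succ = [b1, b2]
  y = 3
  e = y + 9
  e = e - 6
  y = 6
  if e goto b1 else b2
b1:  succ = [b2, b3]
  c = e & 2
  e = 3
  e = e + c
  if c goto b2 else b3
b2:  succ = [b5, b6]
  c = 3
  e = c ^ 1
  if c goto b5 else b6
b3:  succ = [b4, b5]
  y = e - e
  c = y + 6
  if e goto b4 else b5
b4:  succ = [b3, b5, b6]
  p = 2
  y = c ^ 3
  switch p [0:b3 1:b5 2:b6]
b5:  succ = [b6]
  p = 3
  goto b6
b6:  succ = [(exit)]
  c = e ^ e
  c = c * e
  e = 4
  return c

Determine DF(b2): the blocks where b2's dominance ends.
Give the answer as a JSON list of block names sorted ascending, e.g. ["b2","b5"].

idom tree: b1←b0 b2←b0 b3←b1 b4←b3 b5←b0 b6←b0
Join-block Dom:
  b2: preds {b0,b1}: {b0} ∩ {b0,b1} = {b0}; idom=b0
  b3: preds {b1,b4}: {b0,b1} ∩ {b0,b1,b3,b4} = {b0,b1}; idom=b1
  b5: preds {b2,b3,b4}: {b0,b2} ∩ {b0,b1,b3} ∩ {b0,b1,b3,b4} = {b0}; idom=b0
  b6: preds {b2,b4,b5}: {b0,b2} ∩ {b0,b1,b3,b4} ∩ {b0,b5} = {b0}; idom=b0

DF derivation:
  join b2 pred b0: · stop@b0
  join b2 pred b1: b1 stop@b0
  join b3 pred b1: · stop@b1
  join b3 pred b4: b4→b3 stop@b1
  join b5 pred b2: b2 stop@b0
  join b5 pred b3: b3→b1 stop@b0
  join b5 pred b4: b4→b3→b1 stop@b0
  join b6 pred b2: b2 stop@b0
  join b6 pred b4: b4→b3→b1 stop@b0
  join b6 pred b5: b5 stop@b0
  DF(b0)=∅
  DF(b1)={b2,b5,b6}
  DF(b2)={b5,b6}
  DF(b3)={b3,b5,b6}
  DF(b4)={b3,b5,b6}
  DF(b5)={b6}
  DF(b6)=∅

DF(b2) = ["b5", "b6"]

Answer: ["b5", "b6"]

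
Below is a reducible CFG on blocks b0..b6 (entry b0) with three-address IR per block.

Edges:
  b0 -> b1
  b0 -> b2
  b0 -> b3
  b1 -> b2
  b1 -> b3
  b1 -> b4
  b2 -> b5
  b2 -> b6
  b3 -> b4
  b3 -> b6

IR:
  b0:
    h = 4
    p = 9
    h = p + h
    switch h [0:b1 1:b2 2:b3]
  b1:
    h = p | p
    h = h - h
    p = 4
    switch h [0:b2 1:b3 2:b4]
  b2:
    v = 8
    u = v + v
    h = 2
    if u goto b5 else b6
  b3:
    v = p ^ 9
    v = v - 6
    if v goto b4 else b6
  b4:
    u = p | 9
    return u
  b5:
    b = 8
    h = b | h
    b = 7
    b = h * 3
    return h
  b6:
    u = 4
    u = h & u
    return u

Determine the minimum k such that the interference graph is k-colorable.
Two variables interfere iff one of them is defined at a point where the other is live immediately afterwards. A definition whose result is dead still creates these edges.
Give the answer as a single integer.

Block summaries:
  b0: def={h,p} ue=∅
  b1: def={h,p} ue={p}
  b2: def={h,u,v} ue=∅
  b3: def={v} ue={p}
  b4: def={u} ue={p}
  b5: def={b,h} ue={h}
  b6: def={u} ue={h}

Live sets:
  live b0: ∅→{h,p}
  live b1: {p}→{h,p}
  live b2: ∅→{h}
  live b3: {h,p}→{h,p}
  live b4: {p}→∅
  live b5: {h}→∅
  live b6: {h}→∅

Interference:
  b: {h}
  h: {b,p,u,v}
  p: {h,v}
  u: {h}
  v: {h,p}

Registers:
  {h,p,v} pairwise interfere (3-clique) ⇒ χ ≥ 3
  assign b→R1 h→R0 p→R1 u→R1 v→R2 — no edge inside a register ⇒ χ ≤ 3
  χ = 3

Answer: 3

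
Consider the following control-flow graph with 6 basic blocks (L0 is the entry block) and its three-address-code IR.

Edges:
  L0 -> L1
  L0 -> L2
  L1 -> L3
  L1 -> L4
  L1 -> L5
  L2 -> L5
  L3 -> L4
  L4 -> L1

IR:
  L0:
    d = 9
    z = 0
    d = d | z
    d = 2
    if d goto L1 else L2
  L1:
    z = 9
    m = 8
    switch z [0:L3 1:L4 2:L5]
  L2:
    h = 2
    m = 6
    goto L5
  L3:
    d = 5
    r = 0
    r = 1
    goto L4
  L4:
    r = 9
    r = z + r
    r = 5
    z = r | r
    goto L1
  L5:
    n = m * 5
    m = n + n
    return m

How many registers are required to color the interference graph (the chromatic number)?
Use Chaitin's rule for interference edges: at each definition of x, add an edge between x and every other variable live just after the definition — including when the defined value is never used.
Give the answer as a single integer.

Block summaries:
  L0: def={d,z} ue=∅
  L1: def={m,z} ue=∅
  L2: def={h,m} ue=∅
  L3: def={d,r} ue=∅
  L4: def={r,z} ue={z}
  L5: def={m,n} ue={m}

Backward fixpoint:
  L0 li=∅ lo=∅
  L1 li=∅ lo={m,z}
  L2 li=∅ lo={m}
  L3 li={z} lo={z}
  L4 li={z} lo=∅
  L5 li={m} lo=∅

Conflict graph:
  d — {z}
  h — ∅
  m — {z}
  n — ∅
  r — {z}
  z — {d,m,r}

Registers:
  clique {d,z} ⇒ need ≥ 2
  2-colouring: r0={h,n,z}  r1={d,m,r}
  χ = 2

Answer: 2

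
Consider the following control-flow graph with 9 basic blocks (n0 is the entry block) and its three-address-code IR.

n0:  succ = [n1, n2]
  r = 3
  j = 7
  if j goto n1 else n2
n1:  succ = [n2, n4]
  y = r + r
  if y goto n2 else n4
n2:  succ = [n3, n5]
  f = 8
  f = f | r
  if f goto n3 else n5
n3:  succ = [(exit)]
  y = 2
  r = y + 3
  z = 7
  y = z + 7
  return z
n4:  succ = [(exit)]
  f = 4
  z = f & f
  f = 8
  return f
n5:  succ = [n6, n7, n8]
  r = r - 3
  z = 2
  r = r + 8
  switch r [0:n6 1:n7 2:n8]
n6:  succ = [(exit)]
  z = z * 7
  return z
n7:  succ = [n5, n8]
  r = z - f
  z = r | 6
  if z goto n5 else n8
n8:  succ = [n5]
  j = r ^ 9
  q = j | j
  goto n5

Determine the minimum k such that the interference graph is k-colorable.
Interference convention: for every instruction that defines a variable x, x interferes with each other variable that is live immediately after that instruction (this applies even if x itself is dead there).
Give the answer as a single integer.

Answer: 3

Derivation:
Per-block:
  n0 def {j,r} use ∅
  n1 def {y} use {r}
  n2 def {f} use {r}
  n3 def {r,y,z} use ∅
  n4 def {f,z} use ∅
  n5 def {r,z} use {r}
  n6 def {z} use {z}
  n7 def {r,z} use {f,z}
  n8 def {j,q} use {r}

Live sets:
  n0: in=∅ out={r}
  n1: in={r} out={r}
  n2: in={r} out={f,r}
  n3: in=∅ out=∅
  n4: in=∅ out=∅
  n5: in={f,r} out={f,r,z}
  n6: in={z} out=∅
  n7: in={f,z} out={f,r}
  n8: in={f,r} out={f,r}

Interfere edges:
  f↔{j,q,r,z}
  j↔{f,r}
  q↔{f,r}
  r↔{f,j,q,y,z}
  y↔{r,z}
  z↔{f,r,y}

Registers:
  lower bound: {f,j,r} mutually conflict ⇒ χ ≥ 3
  assign f→R1 j→R2 q→R2 r→R0 y→R1 z→R2 — no edge inside a register ⇒ χ ≤ 3
  χ = 3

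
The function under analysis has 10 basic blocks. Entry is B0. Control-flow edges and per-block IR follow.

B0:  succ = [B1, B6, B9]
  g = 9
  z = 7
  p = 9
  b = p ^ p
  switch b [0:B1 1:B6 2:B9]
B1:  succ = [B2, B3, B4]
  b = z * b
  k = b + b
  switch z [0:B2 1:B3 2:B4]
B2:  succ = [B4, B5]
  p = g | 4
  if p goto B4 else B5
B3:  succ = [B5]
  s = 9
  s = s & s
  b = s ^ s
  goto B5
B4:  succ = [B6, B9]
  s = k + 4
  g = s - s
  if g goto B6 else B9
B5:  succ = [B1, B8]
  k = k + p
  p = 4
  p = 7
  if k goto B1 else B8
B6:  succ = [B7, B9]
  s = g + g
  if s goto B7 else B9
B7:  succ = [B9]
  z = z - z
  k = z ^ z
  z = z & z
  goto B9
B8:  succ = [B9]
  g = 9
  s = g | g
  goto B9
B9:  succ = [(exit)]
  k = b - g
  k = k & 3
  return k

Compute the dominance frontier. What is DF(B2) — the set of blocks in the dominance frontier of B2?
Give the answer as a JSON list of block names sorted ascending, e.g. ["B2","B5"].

idom tree: B1←B0 B2←B1 B3←B1 B4←B1 B5←B1 B6←B0 B7←B6 B8←B5 B9←B0
Dom at joins:
  B1: preds {B0,B5}: {B0} ∩ {B0,B1,B5} = {B0}; idom=B0
  B4: preds {B1,B2}: {B0,B1} ∩ {B0,B1,B2} = {B0,B1}; idom=B1
  B5: preds {B2,B3}: {B0,B1,B2} ∩ {B0,B1,B3} = {B0,B1}; idom=B1
  B6: preds {B0,B4}: {B0} ∩ {B0,B1,B4} = {B0}; idom=B0
  B9: preds {B0,B4,B6,B7,B8}: {B0} ∩ {B0,B1,B4} ∩ {B0,B6} ∩ {B0,B6,B7} ∩ {B0,B1,B5,B8} = {B0}; idom=B0

DF derivation:
  join B1 pred B0: · stop@B0
  join B1 pred B5: B5→B1 stop@B0
  join B4 pred B1: · stop@B1
  join B4 pred B2: B2 stop@B1
  join B5 pred B2: B2 stop@B1
  join B5 pred B3: B3 stop@B1
  join B6 pred B0: · stop@B0
  join B6 pred B4: B4→B1 stop@B0
  join B9 pred B0: · stop@B0
  join B9 pred B4: B4→B1 stop@B0
  join B9 pred B6: B6 stop@B0
  join B9 pred B7: B7→B6 stop@B0
  join B9 pred B8: B8→B5→B1 stop@B0
  B0 → ∅
  B1 → {B1,B6,B9}
  B2 → {B4,B5}
  B3 → {B5}
  B4 → {B6,B9}
  B5 → {B1,B9}
  B6 → {B9}
  B7 → {B9}
  B8 → {B9}
  B9 → ∅

DF(B2) = ["B4", "B5"]

Answer: ["B4", "B5"]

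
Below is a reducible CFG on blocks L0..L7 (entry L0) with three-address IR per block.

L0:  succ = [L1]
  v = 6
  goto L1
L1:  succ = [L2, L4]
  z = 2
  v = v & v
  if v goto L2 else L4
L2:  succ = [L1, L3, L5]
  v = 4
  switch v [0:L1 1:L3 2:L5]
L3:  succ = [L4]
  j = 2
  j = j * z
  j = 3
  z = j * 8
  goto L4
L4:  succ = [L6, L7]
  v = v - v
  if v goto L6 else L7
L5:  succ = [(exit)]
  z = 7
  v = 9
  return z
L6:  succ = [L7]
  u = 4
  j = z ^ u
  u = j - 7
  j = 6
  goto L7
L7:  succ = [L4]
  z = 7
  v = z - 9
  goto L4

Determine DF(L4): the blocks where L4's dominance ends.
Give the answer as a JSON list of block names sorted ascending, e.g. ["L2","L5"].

idom tree: L1←L0 L2←L1 L3←L2 L4←L1 L5←L2 L6←L4 L7←L4
Dom∩ at merges:
  L1: preds {L0,L2}: {L0} ∩ {L0,L1,L2} = {L0}; idom=L0
  L4: preds {L1,L3,L7}: {L0,L1} ∩ {L0,L1,L2,L3} ∩ {L0,L1,L4,L7} = {L0,L1}; idom=L1
  L7: preds {L4,L6}: {L0,L1,L4} ∩ {L0,L1,L4,L6} = {L0,L1,L4}; idom=L4

DF walk-up:
  L1←L0: walk · to L0
  L1←L2: walk L2→L1 to L0
  L4←L1: walk · to L1
  L4←L3: walk L3→L2 to L1
  L4←L7: walk L7→L4 to L1
  L7←L4: walk · to L4
  L7←L6: walk L6 to L4
  L0: DF=∅
  L1: DF={L1}
  L2: DF={L1,L4}
  L3: DF={L4}
  L4: DF={L4}
  L5: DF=∅
  L6: DF={L7}
  L7: DF={L4}

DF(L4) = ["L4"]

Answer: ["L4"]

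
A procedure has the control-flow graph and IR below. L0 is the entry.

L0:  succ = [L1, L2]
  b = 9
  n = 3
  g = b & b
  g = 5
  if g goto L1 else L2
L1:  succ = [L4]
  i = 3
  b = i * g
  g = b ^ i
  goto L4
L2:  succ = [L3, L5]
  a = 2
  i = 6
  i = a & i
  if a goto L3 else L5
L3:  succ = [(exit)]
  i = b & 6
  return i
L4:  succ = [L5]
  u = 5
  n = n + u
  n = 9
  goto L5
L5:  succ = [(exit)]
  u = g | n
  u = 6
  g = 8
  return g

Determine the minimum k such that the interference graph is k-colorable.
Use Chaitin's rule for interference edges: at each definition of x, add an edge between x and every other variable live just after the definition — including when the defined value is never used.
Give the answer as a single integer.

def/use:
  L0: {b,g,n} / ∅
  L1: {b,g,i} / {g}
  L2: {a,i} / ∅
  L3: {i} / {b}
  L4: {n,u} / {n}
  L5: {g,u} / {g,n}

Live sets:
  L0 li=∅ lo={b,g,n}
  L1 li={g,n} lo={g,n}
  L2 li={b,g,n} lo={b,g,n}
  L3 li={b} lo=∅
  L4 li={g,n} lo={g,n}
  L5 li={g,n} lo=∅

Interference:
  a — {b,g,i,n}
  b — {a,g,i,n}
  g — {a,b,i,n,u}
  i — {a,b,g,n}
  n — {a,b,g,i,u}
  u — {g,n}

Registers:
  lower bound: {a,b,g,i,n} mutually conflict ⇒ χ ≥ 5
  assign a→R2 b→R3 g→R0 i→R4 n→R1 u→R2 — no edge inside a register ⇒ χ ≤ 5
  χ = 5

Answer: 5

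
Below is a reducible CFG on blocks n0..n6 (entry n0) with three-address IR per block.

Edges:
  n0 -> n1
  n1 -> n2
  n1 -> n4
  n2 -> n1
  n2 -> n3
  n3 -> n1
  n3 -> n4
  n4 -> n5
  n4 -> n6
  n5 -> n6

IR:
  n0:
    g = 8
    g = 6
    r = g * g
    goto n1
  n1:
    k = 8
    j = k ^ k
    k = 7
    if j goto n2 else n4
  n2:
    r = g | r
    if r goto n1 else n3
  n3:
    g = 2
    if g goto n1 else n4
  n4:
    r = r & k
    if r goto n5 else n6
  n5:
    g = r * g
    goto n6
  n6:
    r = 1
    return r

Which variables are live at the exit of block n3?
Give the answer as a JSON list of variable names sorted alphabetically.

Block summaries:
  n0 def {g,r} use ∅
  n1 def {j,k} use ∅
  n2 def {r} use {g,r}
  n3 def {g} use ∅
  n4 def {r} use {k,r}
  n5 def {g} use {g,r}
  n6 def {r} use ∅

Liveness:
  n0 li=∅ lo={g,r}
  n1 li={g,r} lo={g,k,r}
  n2 li={g,k,r} lo={g,k,r}
  n3 li={k,r} lo={g,k,r}
  n4 li={g,k,r} lo={g,r}
  n5 li={g,r} lo=∅
  n6 li=∅ lo=∅

live-out(n3) = ["g", "k", "r"]

Answer: ["g", "k", "r"]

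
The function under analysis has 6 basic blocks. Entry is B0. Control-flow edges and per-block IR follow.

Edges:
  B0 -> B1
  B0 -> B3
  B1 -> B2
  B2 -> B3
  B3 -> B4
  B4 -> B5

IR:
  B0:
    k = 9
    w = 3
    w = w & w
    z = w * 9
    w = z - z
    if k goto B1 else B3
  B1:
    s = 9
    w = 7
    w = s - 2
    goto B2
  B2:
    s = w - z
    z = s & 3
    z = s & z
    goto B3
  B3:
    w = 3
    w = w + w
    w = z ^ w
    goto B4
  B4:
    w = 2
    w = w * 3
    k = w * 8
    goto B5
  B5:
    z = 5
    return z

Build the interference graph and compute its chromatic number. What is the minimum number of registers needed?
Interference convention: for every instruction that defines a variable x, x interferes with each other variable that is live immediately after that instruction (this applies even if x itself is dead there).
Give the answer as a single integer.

def/use:
  B0: def={k,w,z} ue=∅
  B1: def={s,w} ue=∅
  B2: def={s,z} ue={w,z}
  B3: def={w} ue={z}
  B4: def={k,w} ue=∅
  B5: def={z} ue=∅

Backward fixpoint:
  B0 li=∅ lo={z}
  B1 li={z} lo={w,z}
  B2 li={w,z} lo={z}
  B3 li={z} lo=∅
  B4 li=∅ lo=∅
  B5 li=∅ lo=∅

Interfere edges:
  k — {w,z}
  s — {w,z}
  w — {k,s,z}
  z — {k,s,w}

Colouring:
  {k,w,z} pairwise interfere (3-clique) ⇒ χ ≥ 3
  assign k→c2 s→c2 w→c0 z→c1 — no edge inside a register ⇒ χ ≤ 3
  χ = 3

Answer: 3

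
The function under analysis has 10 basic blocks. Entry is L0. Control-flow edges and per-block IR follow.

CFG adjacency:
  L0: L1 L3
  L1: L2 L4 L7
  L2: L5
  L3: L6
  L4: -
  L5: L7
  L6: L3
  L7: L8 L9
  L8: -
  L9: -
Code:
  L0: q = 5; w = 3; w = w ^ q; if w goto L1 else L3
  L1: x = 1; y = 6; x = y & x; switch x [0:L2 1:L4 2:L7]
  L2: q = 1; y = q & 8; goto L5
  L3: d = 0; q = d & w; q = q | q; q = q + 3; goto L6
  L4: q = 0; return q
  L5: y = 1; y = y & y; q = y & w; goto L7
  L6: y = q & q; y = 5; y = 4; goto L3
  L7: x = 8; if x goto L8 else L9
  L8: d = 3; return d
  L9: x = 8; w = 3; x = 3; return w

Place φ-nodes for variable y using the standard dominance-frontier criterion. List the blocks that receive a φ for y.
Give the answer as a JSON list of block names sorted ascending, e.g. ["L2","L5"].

Answer: ["L3", "L7"]

Derivation:
idom tree: L1←L0 L2←L1 L3←L0 L4←L1 L5←L2 L6←L3 L7←L1 L8←L7 L9←L7
Dom at joins:
  L3: preds {L0,L6}: {L0} ∩ {L0,L3,L6} = {L0}; idom=L0
  L7: preds {L1,L5}: {L0,L1} ∩ {L0,L1,L2,L5} = {L0,L1}; idom=L1

Frontier:
  join L3 pred L0: · stop@L0
  join L3 pred L6: L6→L3 stop@L0
  join L7 pred L1: · stop@L1
  join L7 pred L5: L5→L2 stop@L1
  DF(L0)=∅
  DF(L1)=∅
  DF(L2)={L7}
  DF(L3)={L3}
  DF(L4)=∅
  DF(L5)={L7}
  DF(L6)={L3}
  DF(L7)=∅
  DF(L8)=∅
  DF(L9)=∅

φ for y: defs {L1,L2,L5,L6}
  DF⁺ = {L3,L7}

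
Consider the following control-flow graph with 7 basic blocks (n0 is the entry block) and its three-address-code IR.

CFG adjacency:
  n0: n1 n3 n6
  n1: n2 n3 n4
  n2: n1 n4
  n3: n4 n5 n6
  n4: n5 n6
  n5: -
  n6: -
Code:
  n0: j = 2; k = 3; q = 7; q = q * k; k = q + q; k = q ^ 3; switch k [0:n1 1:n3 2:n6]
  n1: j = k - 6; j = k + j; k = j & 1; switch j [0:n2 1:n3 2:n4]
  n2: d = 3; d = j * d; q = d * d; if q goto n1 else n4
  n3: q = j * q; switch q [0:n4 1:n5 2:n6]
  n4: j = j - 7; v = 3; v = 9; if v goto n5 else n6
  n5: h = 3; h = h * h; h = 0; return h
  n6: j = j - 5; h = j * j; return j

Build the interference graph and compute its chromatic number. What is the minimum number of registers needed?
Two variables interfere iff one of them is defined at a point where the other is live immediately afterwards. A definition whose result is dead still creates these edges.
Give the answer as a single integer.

def/use:
  n0: def={j,k,q} ue=∅
  n1: def={j,k} ue={k}
  n2: def={d,q} ue={j}
  n3: def={q} ue={j,q}
  n4: def={j,v} ue={j}
  n5: def={h} ue=∅
  n6: def={h,j} ue={j}

Live sets:
  live n0: ∅→{j,k,q}
  live n1: {k,q}→{j,k,q}
  live n2: {j,k}→{j,k,q}
  live n3: {j,q}→{j}
  live n4: {j}→{j}
  live n5: ∅→∅
  live n6: {j}→∅

Interference:
  d: {j,k}
  h: {j}
  j: {d,h,k,q,v}
  k: {d,j,q}
  q: {j,k}
  v: {j}

Registers:
  clique {d,j,k} ⇒ need ≥ 3
  3-colouring: r0={j}  r1={h,k,v}  r2={d,q}
  χ = 3

Answer: 3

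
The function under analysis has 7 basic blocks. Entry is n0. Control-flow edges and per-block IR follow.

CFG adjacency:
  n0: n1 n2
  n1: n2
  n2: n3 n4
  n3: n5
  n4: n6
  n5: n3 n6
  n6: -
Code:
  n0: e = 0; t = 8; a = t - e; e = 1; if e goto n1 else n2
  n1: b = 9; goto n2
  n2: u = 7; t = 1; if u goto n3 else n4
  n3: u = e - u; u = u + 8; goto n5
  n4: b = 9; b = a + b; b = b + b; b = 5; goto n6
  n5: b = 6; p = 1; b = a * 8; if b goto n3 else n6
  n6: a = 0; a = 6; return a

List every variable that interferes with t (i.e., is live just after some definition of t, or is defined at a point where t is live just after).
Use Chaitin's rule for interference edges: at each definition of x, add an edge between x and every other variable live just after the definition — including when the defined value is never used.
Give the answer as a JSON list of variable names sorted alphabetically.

Block summaries:
  n0: def={a,e,t} ue=∅
  n1: def={b} ue=∅
  n2: def={t,u} ue=∅
  n3: def={u} ue={e,u}
  n4: def={b} ue={a}
  n5: def={b,p} ue={a}
  n6: def={a} ue=∅

Live sets:
  n0 li=∅ lo={a,e}
  n1 li={a,e} lo={a,e}
  n2 li={a,e} lo={a,e,u}
  n3 li={a,e,u} lo={a,e,u}
  n4 li={a} lo=∅
  n5 li={a,e,u} lo={a,e,u}
  n6 li=∅ lo=∅

Interfere edges:
  a: {b,e,p,t,u}
  b: {a,e,u}
  e: {a,b,p,t,u}
  p: {a,e,u}
  t: {a,e,u}
  u: {a,b,e,p,t}

N(t) = ["a", "e", "u"]

Answer: ["a", "e", "u"]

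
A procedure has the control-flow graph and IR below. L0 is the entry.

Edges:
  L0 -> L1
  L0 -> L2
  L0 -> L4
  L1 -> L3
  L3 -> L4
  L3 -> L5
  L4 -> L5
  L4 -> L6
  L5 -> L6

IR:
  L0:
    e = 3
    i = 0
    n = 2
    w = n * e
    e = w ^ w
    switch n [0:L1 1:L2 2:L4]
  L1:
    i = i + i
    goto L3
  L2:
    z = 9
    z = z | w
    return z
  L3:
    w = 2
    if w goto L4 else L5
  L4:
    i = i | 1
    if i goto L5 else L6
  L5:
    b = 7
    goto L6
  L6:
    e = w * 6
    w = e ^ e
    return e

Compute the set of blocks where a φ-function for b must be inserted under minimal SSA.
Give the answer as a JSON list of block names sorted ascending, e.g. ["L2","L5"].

idom tree: L1←L0 L2←L0 L3←L1 L4←L0 L5←L0 L6←L0
Dom at joins:
  L4: preds {L0,L3}: {L0} ∩ {L0,L1,L3} = {L0}; idom=L0
  L5: preds {L3,L4}: {L0,L1,L3} ∩ {L0,L4} = {L0}; idom=L0
  L6: preds {L4,L5}: {L0,L4} ∩ {L0,L5} = {L0}; idom=L0

DF derivation:
  L4←L0: walk · to L0
  L4←L3: walk L3→L1 to L0
  L5←L3: walk L3→L1 to L0
  L5←L4: walk L4 to L0
  L6←L4: walk L4 to L0
  L6←L5: walk L5 to L0
  DF(L0)=∅
  DF(L1)={L4,L5}
  DF(L2)=∅
  DF(L3)={L4,L5}
  DF(L4)={L5,L6}
  DF(L5)={L6}
  DF(L6)=∅

φ for b: defs {L5}
  DF⁺ = {L6}

Answer: ["L6"]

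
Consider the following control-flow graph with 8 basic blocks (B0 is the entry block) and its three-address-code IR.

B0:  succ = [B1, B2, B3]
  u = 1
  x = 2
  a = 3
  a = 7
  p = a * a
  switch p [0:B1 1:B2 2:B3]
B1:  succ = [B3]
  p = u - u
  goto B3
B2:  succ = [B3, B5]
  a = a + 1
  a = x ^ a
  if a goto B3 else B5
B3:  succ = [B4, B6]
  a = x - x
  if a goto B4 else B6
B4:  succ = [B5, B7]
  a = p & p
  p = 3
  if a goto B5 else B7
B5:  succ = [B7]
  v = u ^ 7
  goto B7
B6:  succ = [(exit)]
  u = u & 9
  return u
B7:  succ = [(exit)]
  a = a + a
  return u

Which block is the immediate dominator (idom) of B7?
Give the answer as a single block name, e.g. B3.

idom tree: B1←B0 B2←B0 B3←B0 B4←B3 B5←B0 B6←B3 B7←B0
Join-block Dom:
  B3: preds {B0,B1,B2}: {B0} ∩ {B0,B1} ∩ {B0,B2} = {B0}; idom=B0
  B5: preds {B2,B4}: {B0,B2} ∩ {B0,B3,B4} = {B0}; idom=B0
  B7: preds {B4,B5}: {B0,B3,B4} ∩ {B0,B5} = {B0}; idom=B0

idom(B7) = B0

Answer: B0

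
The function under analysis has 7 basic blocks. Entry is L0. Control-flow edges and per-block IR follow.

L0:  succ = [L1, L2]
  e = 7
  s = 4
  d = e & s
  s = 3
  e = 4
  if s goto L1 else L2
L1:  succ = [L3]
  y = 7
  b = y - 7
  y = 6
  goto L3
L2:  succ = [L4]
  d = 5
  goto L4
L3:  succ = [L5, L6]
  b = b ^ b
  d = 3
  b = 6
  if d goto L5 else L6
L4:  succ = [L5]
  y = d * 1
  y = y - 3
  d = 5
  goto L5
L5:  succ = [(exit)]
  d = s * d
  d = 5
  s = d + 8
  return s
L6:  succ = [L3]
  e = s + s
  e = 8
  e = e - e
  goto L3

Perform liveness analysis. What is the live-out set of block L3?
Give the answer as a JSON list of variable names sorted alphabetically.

Answer: ["b", "d", "s"]

Working:
def/use:
  L0: def={d,e,s} ue=∅
  L1: def={b,y} ue=∅
  L2: def={d} ue=∅
  L3: def={b,d} ue={b}
  L4: def={d,y} ue={d}
  L5: def={d,s} ue={d,s}
  L6: def={e} ue={s}

Live sets:
  live L0: ∅→{s}
  live L1: {s}→{b,s}
  live L2: {s}→{d,s}
  live L3: {b,s}→{b,d,s}
  live L4: {d,s}→{d,s}
  live L5: {d,s}→∅
  live L6: {b,s}→{b,s}

live-out(L3) = ["b", "d", "s"]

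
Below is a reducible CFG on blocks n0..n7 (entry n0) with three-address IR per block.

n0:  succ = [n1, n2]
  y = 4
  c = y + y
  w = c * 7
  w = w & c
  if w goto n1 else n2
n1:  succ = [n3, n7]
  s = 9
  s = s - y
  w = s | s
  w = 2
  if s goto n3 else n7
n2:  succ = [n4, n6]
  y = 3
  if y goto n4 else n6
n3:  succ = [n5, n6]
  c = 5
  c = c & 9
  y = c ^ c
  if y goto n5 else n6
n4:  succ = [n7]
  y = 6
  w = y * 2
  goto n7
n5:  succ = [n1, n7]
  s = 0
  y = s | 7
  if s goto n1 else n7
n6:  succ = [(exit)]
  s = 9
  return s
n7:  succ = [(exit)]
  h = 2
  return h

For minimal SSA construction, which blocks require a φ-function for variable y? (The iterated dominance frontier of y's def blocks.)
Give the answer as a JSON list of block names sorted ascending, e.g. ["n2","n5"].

Answer: ["n1", "n6", "n7"]

Analysis:
idom tree: n1←n0 n2←n0 n3←n1 n4←n2 n5←n3 n6←n0 n7←n0
Dom∩ at merges:
  n1: preds {n0,n5}: {n0} ∩ {n0,n1,n3,n5} = {n0}; idom=n0
  n6: preds {n2,n3}: {n0,n2} ∩ {n0,n1,n3} = {n0}; idom=n0
  n7: preds {n1,n4,n5}: {n0,n1} ∩ {n0,n2,n4} ∩ {n0,n1,n3,n5} = {n0}; idom=n0

DF derivation:
  n1←n0: walk · to n0
  n1←n5: walk n5→n3→n1 to n0
  n6←n2: walk n2 to n0
  n6←n3: walk n3→n1 to n0
  n7←n1: walk n1 to n0
  n7←n4: walk n4→n2 to n0
  n7←n5: walk n5→n3→n1 to n0
  n0: DF=∅
  n1: DF={n1,n6,n7}
  n2: DF={n6,n7}
  n3: DF={n1,n6,n7}
  n4: DF={n7}
  n5: DF={n1,n7}
  n6: DF=∅
  n7: DF=∅

φ for y: defs {n0,n2,n3,n4,n5}
  DF⁺ = {n1,n6,n7}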